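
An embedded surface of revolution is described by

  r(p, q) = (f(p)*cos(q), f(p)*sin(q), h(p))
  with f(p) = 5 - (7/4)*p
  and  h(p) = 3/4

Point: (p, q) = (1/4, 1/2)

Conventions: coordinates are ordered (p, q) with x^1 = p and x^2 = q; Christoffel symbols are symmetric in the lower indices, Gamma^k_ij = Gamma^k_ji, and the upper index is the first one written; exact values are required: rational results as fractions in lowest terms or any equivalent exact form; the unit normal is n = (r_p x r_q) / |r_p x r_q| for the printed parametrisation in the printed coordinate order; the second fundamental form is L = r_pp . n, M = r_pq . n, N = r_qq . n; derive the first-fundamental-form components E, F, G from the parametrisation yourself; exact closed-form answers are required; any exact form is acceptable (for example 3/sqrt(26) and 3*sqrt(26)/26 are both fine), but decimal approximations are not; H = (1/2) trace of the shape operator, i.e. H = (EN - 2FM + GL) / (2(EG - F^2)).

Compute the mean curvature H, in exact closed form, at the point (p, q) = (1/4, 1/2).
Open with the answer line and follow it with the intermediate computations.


Answer: H = 0

f = 73/16, f' = -7/4, f'' = 0, h' = 0, h'' = 0
E = 49/16, F = 0, G = 5329/256; answer radicand W^2 = 49/16
unnormalised second-form numerators: l = 0, m = 0, n = 0; L = l/sqrt(49/16), and similarly M = m/sqrt(W^2), N = n/sqrt(W^2)
H = (E*n - 2*F*m + G*l) / (2*(EG - F^2)*sqrt(W^2)); E*n - 2*F*m + G*l = 0, EG - F^2 = 261121/4096, so H = (0)/sqrt(49/16)


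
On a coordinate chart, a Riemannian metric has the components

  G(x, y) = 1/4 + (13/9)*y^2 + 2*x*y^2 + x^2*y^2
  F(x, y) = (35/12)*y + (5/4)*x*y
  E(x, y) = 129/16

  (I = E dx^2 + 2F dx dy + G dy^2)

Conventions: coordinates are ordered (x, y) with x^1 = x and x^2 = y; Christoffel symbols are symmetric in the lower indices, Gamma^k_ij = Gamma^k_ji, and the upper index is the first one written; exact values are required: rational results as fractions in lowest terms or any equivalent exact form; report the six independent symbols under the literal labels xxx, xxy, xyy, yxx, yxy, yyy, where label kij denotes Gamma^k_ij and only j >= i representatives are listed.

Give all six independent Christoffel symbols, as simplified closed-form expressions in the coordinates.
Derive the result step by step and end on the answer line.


E = 129/16; F = (35/12)*y + (5/4)*x*y; G = 1/4 + (13/9)*y^2 + 2*x*y^2 + x^2*y^2
Gamma^k_ij = (1/2) g^{kl} (d_i g_jl + d_j g_il - d_l g_ij), with g^inv = (1/(EG-F^2)) [[G, -F], [-F, E]]
first partials: E_x = 0, E_y = 0, F_x = (5/4)*y, F_y = 35/12 + (5/4)*x, G_x = 2*y^2 + 2*x*y^2, G_y = (26/9)*y + 4*x*y + 2*x^2*y
D = EG - F^2 = 129/64 + (113/36)*y^2 + (53/6)*x*y^2 + (13/2)*x^2*y^2
expanded: Gamma^x_xx = (G E_x - 2F F_x + F E_y)/(2D), Gamma^x_xy = (G E_y - F G_x)/(2D), Gamma^x_yy = (2G F_y - G G_x - F G_y)/(2D), Gamma^y_xx = (2E F_x - E E_y - F E_x)/(2D), Gamma^y_xy = (E G_x - F E_y)/(2D), Gamma^y_yy = (E G_y - 2F F_y + F G_x)/(2D); substitute and cancel common factors

Answer: Gamma_xxx = (-900*x*y^2 - 2100*y^2)/(3744*x^2*y^2 + 5088*x*y^2 + 1808*y^2 + 1161), Gamma_xxy = (-720*x^2*y^3 - 2400*x*y^3 - 1680*y^3)/(3744*x^2*y^2 + 5088*x*y^2 + 1808*y^2 + 1161), Gamma_xyy = (-576*x^3*y^4 - 1728*x^2*y^4 - 1984*x*y^4 - 144*x*y^2 + 180*x - 832*y^4 - 144*y^2 + 420)/(3744*x^2*y^2 + 5088*x*y^2 + 1808*y^2 + 1161), Gamma_yxx = 5805*y/(3744*x^2*y^2 + 5088*x*y^2 + 1808*y^2 + 1161), Gamma_yxy = (4644*x*y^2 + 4644*y^2)/(3744*x^2*y^2 + 5088*x*y^2 + 1808*y^2 + 1161), Gamma_yyy = (720*x^2*y^3 + 3744*x^2*y + 2400*x*y^3 + 5088*x*y + 1680*y^3 + 1808*y)/(3744*x^2*y^2 + 5088*x*y^2 + 1808*y^2 + 1161)


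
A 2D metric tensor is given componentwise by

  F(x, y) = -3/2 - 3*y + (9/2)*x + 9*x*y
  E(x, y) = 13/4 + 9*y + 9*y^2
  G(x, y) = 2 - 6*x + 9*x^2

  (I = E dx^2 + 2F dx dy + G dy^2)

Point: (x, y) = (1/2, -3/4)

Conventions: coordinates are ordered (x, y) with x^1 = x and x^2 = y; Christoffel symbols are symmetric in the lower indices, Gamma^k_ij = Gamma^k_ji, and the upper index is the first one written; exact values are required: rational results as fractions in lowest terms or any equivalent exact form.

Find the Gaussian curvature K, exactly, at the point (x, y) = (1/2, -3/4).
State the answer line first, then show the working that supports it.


Answer: K = -2304/841

E = 25/16, F = -3/8, G = 5/4, EG - F^2 = 29/16 at the point
E_x = 0, E_y = -9/2, F_x = -9/4, F_y = 3/2, G_x = 3, G_y = 0
E_yy = 18, F_xy = 9, G_xx = 18
Apply the Brioschi formula K = (det M1 - det M2)/(EG - F^2)^2 over the derivative matrices of E, F, G.
M1 = [[-E_yy/2 + F_xy - G_xx/2, E_x/2, F_x - E_y/2], [F_y - G_x/2, E, F], [G_y/2, F, G]] = [[-9, 0, 0], [0, 25/16, -3/8], [0, -3/8, 5/4]]; det M1 = -261/16
M2 = [[0, E_y/2, G_x/2], [E_y/2, E, F], [G_x/2, F, G]] = [[0, -9/4, 3/2], [-9/4, 25/16, -3/8], [3/2, -3/8, 5/4]]; det M2 = -117/16
det M1 - det M2 = -9; K = -9 / (29/16)^2 = -2304/841


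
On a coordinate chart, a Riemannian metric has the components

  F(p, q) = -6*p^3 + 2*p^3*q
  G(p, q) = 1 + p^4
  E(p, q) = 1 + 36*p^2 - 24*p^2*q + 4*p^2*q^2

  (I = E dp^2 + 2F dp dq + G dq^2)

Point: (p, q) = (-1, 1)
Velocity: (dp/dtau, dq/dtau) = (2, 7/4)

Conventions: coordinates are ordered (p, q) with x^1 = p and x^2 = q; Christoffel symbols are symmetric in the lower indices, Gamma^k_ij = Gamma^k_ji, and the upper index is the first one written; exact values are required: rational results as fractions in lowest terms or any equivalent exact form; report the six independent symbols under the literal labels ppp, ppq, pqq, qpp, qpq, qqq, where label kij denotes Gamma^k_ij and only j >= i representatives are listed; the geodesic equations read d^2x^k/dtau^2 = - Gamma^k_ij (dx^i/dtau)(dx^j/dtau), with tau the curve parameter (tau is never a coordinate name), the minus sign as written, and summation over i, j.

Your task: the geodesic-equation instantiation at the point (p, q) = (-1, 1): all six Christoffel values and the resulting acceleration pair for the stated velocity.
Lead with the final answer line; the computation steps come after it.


Answer: Gamma_ppp = -8/9, Gamma_ppq = -4/9, Gamma_pqq = 0, Gamma_qpp = -2/9, Gamma_qpq = -1/9, Gamma_qqq = 0; accelerations (d^2p/dtau^2, d^2q/dtau^2) = (20/3, 5/3)

E = 17, F = 4, G = 2 at the point
E_p = -32, E_q = -16, F_p = -12, F_q = -2, G_p = -4, G_q = 0
EG - F^2 = 18;  g^inv = (1/18) * [[2, -4], [-4, 17]]
first-kind symbols [ij,l] = (1/2)(d_i g_jl + d_j g_il - d_l g_ij): [pp,p] = E_p/2 = -16, [pp,q] = F_p - E_q/2 = -4, [pq,p] = E_q/2 = -8, [pq,q] = G_p/2 = -2, [qq,p] = F_q - G_p/2 = 0, [qq,q] = G_q/2 = 0
Gamma^p_ij = (G*[ij,p] - F*[ij,q])/(EG - F^2), Gamma^q_ij = (E*[ij,q] - F*[ij,p])/(EG - F^2)
Gamma_ppp = -8/9, Gamma_ppq = -4/9, Gamma_pqq = 0, Gamma_qpp = -2/9, Gamma_qpq = -1/9, Gamma_qqq = 0
d^2p/dtau^2 = -(Gamma_ppp*(2)^2 + 2*Gamma_ppq*(2)*(7/4) + Gamma_pqq*(7/4)^2) = 20/3
d^2q/dtau^2 = -(Gamma_qpp*(2)^2 + 2*Gamma_qpq*(2)*(7/4) + Gamma_qqq*(7/4)^2) = 5/3


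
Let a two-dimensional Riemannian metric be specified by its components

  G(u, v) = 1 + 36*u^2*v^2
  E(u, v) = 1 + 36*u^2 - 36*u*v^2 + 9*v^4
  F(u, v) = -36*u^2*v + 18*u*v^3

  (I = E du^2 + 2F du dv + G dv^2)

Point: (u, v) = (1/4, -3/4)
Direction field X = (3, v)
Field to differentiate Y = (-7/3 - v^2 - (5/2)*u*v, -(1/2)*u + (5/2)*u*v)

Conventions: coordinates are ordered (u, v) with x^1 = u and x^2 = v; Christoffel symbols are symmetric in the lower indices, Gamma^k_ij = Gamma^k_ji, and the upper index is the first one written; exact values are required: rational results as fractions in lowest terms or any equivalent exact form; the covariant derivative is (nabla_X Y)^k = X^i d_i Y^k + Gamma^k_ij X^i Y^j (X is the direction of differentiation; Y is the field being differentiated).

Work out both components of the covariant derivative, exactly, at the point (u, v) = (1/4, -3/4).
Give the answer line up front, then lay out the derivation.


Answer: (nabla_X Y)^u = 161511/18848, (nabla_X Y)^v = -550287/18848

E = 265/256, F = -27/128, G = 145/64 at the point
E_u = -9/4, E_v = -27/16, F_u = 189/32, F_v = 171/32, G_u = 81/8, G_v = -27/8
EG - F^2 = 589/256;  g^inv = (256/589) * [[145/64, 27/128], [27/128, 265/256]]
first-kind symbols [ij,l] = (1/2)(d_i g_jl + d_j g_il - d_l g_ij): [uu,u] = E_u/2 = -9/8, [uu,v] = F_u - E_v/2 = 27/4, [uv,u] = E_v/2 = -27/32, [uv,v] = G_u/2 = 81/16, [vv,u] = F_v - G_u/2 = 9/32, [vv,v] = G_v/2 = -27/16
Gamma^u_ij = (G*[ij,u] - F*[ij,v])/(EG - F^2), Gamma^v_ij = (E*[ij,v] - F*[ij,u])/(EG - F^2)
Gamma_uuu = -288/589, Gamma_uuv = -216/589, Gamma_uvv = 72/589, Gamma_vuu = 1728/589, Gamma_vuv = 1296/589, Gamma_vvv = -432/589
X = (3, -3/4), Y = (-233/96, -19/32) at the point


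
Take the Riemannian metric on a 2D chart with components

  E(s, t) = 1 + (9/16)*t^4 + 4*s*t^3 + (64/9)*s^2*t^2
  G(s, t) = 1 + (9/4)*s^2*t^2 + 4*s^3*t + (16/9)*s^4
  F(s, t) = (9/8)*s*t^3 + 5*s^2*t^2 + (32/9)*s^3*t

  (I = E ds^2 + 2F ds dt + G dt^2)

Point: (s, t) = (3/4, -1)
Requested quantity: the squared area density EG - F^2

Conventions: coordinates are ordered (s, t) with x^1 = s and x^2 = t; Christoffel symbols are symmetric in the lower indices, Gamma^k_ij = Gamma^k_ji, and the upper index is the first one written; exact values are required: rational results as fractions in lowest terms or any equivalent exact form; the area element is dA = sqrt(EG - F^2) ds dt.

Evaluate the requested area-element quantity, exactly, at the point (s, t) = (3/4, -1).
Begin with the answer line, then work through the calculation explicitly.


Answer: EG - F^2 = 173/64

E = 41/16, F = 15/32, G = 73/64; EG - F^2 = 173/64


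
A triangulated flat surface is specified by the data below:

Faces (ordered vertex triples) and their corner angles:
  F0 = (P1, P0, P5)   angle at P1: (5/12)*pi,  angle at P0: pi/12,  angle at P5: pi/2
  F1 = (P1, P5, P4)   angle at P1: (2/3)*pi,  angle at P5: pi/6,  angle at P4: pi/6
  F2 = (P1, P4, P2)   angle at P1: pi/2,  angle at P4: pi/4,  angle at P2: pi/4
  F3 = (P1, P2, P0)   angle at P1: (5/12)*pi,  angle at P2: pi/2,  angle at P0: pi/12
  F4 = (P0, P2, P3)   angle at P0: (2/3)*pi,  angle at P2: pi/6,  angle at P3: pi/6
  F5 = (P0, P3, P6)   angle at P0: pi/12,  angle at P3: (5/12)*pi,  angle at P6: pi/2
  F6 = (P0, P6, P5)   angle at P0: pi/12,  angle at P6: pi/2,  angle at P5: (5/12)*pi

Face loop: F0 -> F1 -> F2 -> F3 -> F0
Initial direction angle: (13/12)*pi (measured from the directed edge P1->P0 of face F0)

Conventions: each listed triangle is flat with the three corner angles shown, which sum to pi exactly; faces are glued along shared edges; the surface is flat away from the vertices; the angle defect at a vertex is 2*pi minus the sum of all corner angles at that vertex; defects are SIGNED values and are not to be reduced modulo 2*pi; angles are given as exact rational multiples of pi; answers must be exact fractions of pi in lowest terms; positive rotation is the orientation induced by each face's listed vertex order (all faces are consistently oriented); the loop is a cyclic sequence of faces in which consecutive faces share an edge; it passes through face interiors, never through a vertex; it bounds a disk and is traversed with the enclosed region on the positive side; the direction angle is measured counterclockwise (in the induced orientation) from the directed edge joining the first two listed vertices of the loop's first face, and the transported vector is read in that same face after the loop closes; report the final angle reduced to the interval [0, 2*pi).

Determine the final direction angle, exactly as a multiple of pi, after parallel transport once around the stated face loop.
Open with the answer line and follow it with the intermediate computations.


Answer: final direction angle = (13/12)*pi

enclosed vertex P1: corner angles sum to 2*pi, defect = 2*pi - 2*pi = 0
transport around the loop rotates by the sum of enclosed defects; add to the initial angle mod 2*pi
final angle = (13/12)*pi + 0 = (13/12)*pi (mod 2*pi)


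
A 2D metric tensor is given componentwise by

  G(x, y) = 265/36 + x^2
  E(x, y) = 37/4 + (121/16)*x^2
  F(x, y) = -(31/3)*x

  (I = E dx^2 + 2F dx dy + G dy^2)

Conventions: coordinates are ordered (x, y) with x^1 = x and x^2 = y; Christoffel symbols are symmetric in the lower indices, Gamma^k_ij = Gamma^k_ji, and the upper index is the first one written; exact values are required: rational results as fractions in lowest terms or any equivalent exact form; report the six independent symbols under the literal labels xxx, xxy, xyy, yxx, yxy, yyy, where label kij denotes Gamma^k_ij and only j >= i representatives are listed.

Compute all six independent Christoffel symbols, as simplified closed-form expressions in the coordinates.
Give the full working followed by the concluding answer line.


E = 37/4 + (121/16)*x^2; F = -(31/3)*x; G = 265/36 + x^2
Gamma^k_ij = (1/2) g^{kl} (d_i g_jl + d_j g_il - d_l g_ij), with g^inv = (1/(EG-F^2)) [[G, -F], [-F, E]]
first partials: E_x = (121/8)*x, E_y = 0, F_x = -31/3, F_y = 0, G_x = 2*x, G_y = 0
D = EG - F^2 = 9805/144 - (2679/64)*x^2 + (121/16)*x^4
expanded: Gamma^x_xx = (G E_x - 2F F_x + F E_y)/(2D), Gamma^x_xy = (G E_y - F G_x)/(2D), Gamma^x_yy = (2G F_y - G G_x - F G_y)/(2D), Gamma^y_xx = (2E F_x - E E_y - F E_x)/(2D), Gamma^y_xy = (E G_x - F E_y)/(2D), Gamma^y_yy = (E G_y - 2F F_y + F G_x)/(2D); substitute and cancel common factors

Answer: Gamma_xxx = (4356*x^3 - 29439*x)/(4356*x^4 - 24111*x^2 + 39220), Gamma_xxy = 5952*x^2/(4356*x^4 - 24111*x^2 + 39220), Gamma_xyy = (-576*x^3 - 4240*x)/(4356*x^4 - 24111*x^2 + 39220), Gamma_yxx = -55056/(4356*x^4 - 24111*x^2 + 39220), Gamma_yxy = (4356*x^3 + 5328*x)/(4356*x^4 - 24111*x^2 + 39220), Gamma_yyy = -5952*x^2/(4356*x^4 - 24111*x^2 + 39220)


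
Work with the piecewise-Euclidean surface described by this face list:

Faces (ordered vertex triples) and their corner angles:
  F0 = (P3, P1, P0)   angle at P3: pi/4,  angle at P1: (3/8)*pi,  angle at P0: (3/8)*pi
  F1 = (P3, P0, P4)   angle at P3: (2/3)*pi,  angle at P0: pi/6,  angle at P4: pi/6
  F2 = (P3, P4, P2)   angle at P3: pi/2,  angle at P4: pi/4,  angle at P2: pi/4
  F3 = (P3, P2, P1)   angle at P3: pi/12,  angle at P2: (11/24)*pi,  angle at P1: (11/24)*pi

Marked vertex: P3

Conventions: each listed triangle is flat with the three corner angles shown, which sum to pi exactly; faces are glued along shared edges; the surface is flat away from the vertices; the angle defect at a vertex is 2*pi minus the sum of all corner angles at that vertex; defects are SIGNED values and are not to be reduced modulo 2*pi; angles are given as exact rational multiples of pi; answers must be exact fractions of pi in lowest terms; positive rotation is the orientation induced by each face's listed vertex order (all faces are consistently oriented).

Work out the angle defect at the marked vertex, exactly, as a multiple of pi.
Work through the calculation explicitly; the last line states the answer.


Sum of corner angles at P3: (3/2)*pi
defect = 2*pi - (3/2)*pi

Answer: defect(P3) = pi/2


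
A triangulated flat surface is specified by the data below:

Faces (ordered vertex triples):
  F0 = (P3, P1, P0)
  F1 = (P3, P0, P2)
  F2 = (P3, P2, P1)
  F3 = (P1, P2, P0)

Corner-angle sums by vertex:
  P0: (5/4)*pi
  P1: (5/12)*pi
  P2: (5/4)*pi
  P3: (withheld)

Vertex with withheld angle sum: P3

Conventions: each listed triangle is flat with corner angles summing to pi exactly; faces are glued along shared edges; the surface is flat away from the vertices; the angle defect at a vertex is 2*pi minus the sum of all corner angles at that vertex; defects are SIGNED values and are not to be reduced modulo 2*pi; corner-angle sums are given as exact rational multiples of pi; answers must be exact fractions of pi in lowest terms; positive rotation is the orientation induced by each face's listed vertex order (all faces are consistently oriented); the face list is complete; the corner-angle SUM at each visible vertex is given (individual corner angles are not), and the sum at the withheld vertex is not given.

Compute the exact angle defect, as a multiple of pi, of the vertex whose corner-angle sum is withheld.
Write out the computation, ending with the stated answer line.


V = 4, E = 6, F = 4; chi = V - E + F = 2
Gauss-Bonnet: total defect = 2*pi*chi = 4*pi; visible defects sum to (37/12)*pi

Answer: defect(P3) = (11/12)*pi


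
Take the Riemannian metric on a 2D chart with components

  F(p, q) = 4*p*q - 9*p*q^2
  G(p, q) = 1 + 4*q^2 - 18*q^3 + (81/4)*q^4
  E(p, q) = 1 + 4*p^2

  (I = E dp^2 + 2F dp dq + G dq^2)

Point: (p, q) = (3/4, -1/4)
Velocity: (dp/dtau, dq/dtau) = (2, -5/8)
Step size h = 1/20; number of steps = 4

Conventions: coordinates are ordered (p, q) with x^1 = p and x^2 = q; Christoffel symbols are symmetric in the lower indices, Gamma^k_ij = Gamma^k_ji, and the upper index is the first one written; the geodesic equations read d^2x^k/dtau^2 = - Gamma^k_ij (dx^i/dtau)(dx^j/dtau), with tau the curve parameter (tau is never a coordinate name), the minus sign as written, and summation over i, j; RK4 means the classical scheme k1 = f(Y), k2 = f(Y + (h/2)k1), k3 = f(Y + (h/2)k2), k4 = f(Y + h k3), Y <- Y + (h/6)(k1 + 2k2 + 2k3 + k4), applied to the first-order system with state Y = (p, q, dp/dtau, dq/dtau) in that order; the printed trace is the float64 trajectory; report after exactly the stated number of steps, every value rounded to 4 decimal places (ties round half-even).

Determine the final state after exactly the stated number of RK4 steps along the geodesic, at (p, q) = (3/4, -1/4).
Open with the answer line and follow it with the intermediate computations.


Answer: p = 1.0945, q = -0.3452, dp/dtau = 1.5148, dq/dtau = -0.3616

f(Y) = (dp/dtau, dq/dtau, -Gamma^p_ij Y'^i Y'^j, -Gamma^q_ij Y'^i Y'^j) with the Gammas evaluated at the stage position; h = 0.050000; intermediate values shown to 6 dp
step 0: p = 0.7500, q = -0.2500, dp/dtau = 2.0000, dq/dtau = -0.6250
step 1:
  k1: at (p, q) = (0.750000, -0.250000), (dp/dtau, dq/dtau) = (2.000000, -0.625000); Gamma_ppp = 0.777131, Gamma_ppq = 0.000000, Gamma_pqq = 1.651404, Gamma_qpp = -0.404756, Gamma_qpq = 0.000000, Gamma_qqq = -0.860106; k1 = (2.000000, -0.625000, -3.753605, 1.955003)
  k2: at (p, q) = (0.800000, -0.265625), (dp/dtau, dq/dtau) = (1.906160, -0.576125); Gamma_ppp = 0.747596, Gamma_ppq = 0.000000, Gamma_pqq = 1.641208, Gamma_qpp = -0.396579, Gamma_qpq = 0.000000, Gamma_qqq = -0.870614; k2 = (1.906160, -0.576125, -3.261100, 1.729922)
  k3: at (p, q) = (0.797654, -0.264403), (dp/dtau, dq/dtau) = (1.918472, -0.581752); Gamma_ppp = 0.749617, Gamma_ppq = 0.000000, Gamma_pqq = 1.641523, Gamma_qpp = -0.396303, Gamma_qpq = 0.000000, Gamma_qqq = -0.867829; k3 = (1.918472, -0.581752, -3.314544, 1.752311)
  k4: at (p, q) = (0.845924, -0.279088), (dp/dtau, dq/dtau) = (1.834273, -0.537384); Gamma_ppp = 0.721771, Gamma_ppq = 0.000000, Gamma_pqq = 1.628238, Gamma_qpp = -0.387658, Gamma_qpq = 0.000000, Gamma_qqq = -0.874516; k4 = (1.834273, -0.537384, -2.898645, 1.556842)
  Y <- Y + (h/6)(k1 + 2k2 + 2k3 + k4): p = 0.8457, q = -0.2790, dp/dtau = 1.8350, dq/dtau = -0.5377
step 2:
  k1: at (p, q) = (0.845696, -0.278984), (dp/dtau, dq/dtau) = (1.834971, -0.537697); Gamma_ppp = 0.721944, Gamma_ppq = 0.000000, Gamma_pqq = 1.628294, Gamma_qpp = -0.387657, Gamma_qpq = 0.000000, Gamma_qqq = -0.874333; k1 = (1.834971, -0.537697, -2.901639, 1.558072)
  k2: at (p, q) = (0.891570, -0.292427), (dp/dtau, dq/dtau) = (1.762430, -0.498746); Gamma_ppp = 0.696561, Gamma_ppq = 0.000000, Gamma_pqq = 1.613180, Gamma_qpp = -0.378787, Gamma_qpq = 0.000000, Gamma_qqq = -0.877241; k2 = (1.762430, -0.498746, -2.564903, 1.394784)
  k3: at (p, q) = (0.889757, -0.291453), (dp/dtau, dq/dtau) = (1.770848, -0.502828); Gamma_ppp = 0.698095, Gamma_ppq = 0.000000, Gamma_pqq = 1.613674, Gamma_qpp = -0.378627, Gamma_qpq = 0.000000, Gamma_qqq = -0.875211; k3 = (1.770848, -0.502828, -2.597152, 1.408623)
  k4: at (p, q) = (0.934239, -0.304126), (dp/dtau, dq/dtau) = (1.705113, -0.467266); Gamma_ppp = 0.674450, Gamma_ppq = 0.000000, Gamma_pqq = 1.597480, Gamma_qpp = -0.369795, Gamma_qpq = 0.000000, Gamma_qqq = -0.875883; k4 = (1.705113, -0.467266, -2.309693, 1.266383)
  Y <- Y + (h/6)(k1 + 2k2 + 2k3 + k4): p = 0.9341, q = -0.3041, dp/dtau = 1.7055, dq/dtau = -0.4674
step 3:
  k1: at (p, q) = (0.934085, -0.304052), (dp/dtau, dq/dtau) = (1.705509, -0.467437); Gamma_ppp = 0.674566, Gamma_ppq = 0.000000, Gamma_pqq = 1.597531, Gamma_qpp = -0.369793, Gamma_qpq = 0.000000, Gamma_qqq = -0.875756; k1 = (1.705509, -0.467437, -2.311207, 1.266989)
  k2: at (p, q) = (0.976723, -0.315738), (dp/dtau, dq/dtau) = (1.647728, -0.435762); Gamma_ppp = 0.653050, Gamma_ppq = 0.000000, Gamma_pqq = 1.580917, Gamma_qpp = -0.361079, Gamma_qpq = 0.000000, Gamma_qqq = -0.874108; k2 = (1.647728, -0.435762, -2.073235, 1.146316)
  k3: at (p, q) = (0.975278, -0.314946), (dp/dtau, dq/dtau) = (1.653678, -0.438779); Gamma_ppp = 0.654221, Gamma_ppq = 0.000000, Gamma_pqq = 1.581421, Gamma_qpp = -0.360977, Gamma_qpq = 0.000000, Gamma_qqq = -0.872576; k3 = (1.653678, -0.438779, -2.093532, 1.155141)
  k4: at (p, q) = (1.016769, -0.325991), (dp/dtau, dq/dtau) = (1.600832, -0.409680); Gamma_ppp = 0.634230, Gamma_ppq = 0.000000, Gamma_pqq = 1.564619, Gamma_qpp = -0.352492, Gamma_qpq = 0.000000, Gamma_qqq = -0.869583; k4 = (1.600832, -0.409680, -1.887919, 1.049266)
  Y <- Y + (h/6)(k1 + 2k2 + 2k3 + k4): p = 1.0167, q = -0.3259, dp/dtau = 1.6011, dq/dtau = -0.4098
step 4:
  k1: at (p, q) = (1.016661, -0.325937), (dp/dtau, dq/dtau) = (1.601070, -0.409777); Gamma_ppp = 0.634309, Gamma_ppq = 0.000000, Gamma_pqq = 1.564660, Gamma_qpp = -0.352490, Gamma_qpq = 0.000000, Gamma_qqq = -0.869493; k1 = (1.601070, -0.409777, -1.888736, 1.049584)
  k2: at (p, q) = (1.056688, -0.336181), (dp/dtau, dq/dtau) = (1.553851, -0.383538); Gamma_ppp = 0.616056, Gamma_ppq = 0.000000, Gamma_pqq = 1.548036, Gamma_qpp = -0.344249, Gamma_qpq = 0.000000, Gamma_qqq = -0.865035; k2 = (1.553851, -0.383538, -1.715156, 0.958421)
  k3: at (p, q) = (1.055507, -0.335526), (dp/dtau, dq/dtau) = (1.558191, -0.385817); Gamma_ppp = 0.616963, Gamma_ppq = 0.000000, Gamma_pqq = 1.548495, Gamma_qpp = -0.344179, Gamma_qpq = 0.000000, Gamma_qqq = -0.863842; k3 = (1.558191, -0.385817, -1.728462, 0.964239)
  k4: at (p, q) = (1.094571, -0.345228), (dp/dtau, dq/dtau) = (1.514647, -0.361565); Gamma_ppp = 0.599985, Gamma_ppq = 0.000000, Gamma_pqq = 1.532077, Gamma_qpp = -0.336227, Gamma_qpq = 0.000000, Gamma_qqq = -0.858563; k4 = (1.514647, -0.361565, -1.576746, 0.883595)
  Y <- Y + (h/6)(k1 + 2k2 + 2k3 + k4): p = 1.0945, q = -0.3452, dp/dtau = 1.5148, dq/dtau = -0.3616


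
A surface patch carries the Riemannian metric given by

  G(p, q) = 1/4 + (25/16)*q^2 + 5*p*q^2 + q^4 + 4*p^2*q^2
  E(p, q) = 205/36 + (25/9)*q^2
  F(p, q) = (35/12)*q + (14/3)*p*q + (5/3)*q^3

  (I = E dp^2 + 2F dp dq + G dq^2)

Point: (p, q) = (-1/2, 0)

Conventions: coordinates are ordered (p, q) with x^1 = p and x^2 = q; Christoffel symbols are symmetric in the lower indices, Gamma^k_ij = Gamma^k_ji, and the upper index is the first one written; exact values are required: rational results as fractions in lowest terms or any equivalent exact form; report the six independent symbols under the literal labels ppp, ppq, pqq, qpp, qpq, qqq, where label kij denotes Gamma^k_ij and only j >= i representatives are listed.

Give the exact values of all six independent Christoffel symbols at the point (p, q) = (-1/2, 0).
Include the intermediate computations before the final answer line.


E = 205/36, F = 0, G = 1/4 at the point
E_p = 0, E_q = 0, F_p = 0, F_q = 7/12, G_p = 0, G_q = 0
EG - F^2 = 205/144;  g^inv = (144/205) * [[1/4, 0], [0, 205/36]]
first-kind symbols [ij,l] = (1/2)(d_i g_jl + d_j g_il - d_l g_ij): [pp,p] = E_p/2 = 0, [pp,q] = F_p - E_q/2 = 0, [pq,p] = E_q/2 = 0, [pq,q] = G_p/2 = 0, [qq,p] = F_q - G_p/2 = 7/12, [qq,q] = G_q/2 = 0
Gamma^p_ij = (G*[ij,p] - F*[ij,q])/(EG - F^2), Gamma^q_ij = (E*[ij,q] - F*[ij,p])/(EG - F^2)

Answer: Gamma_ppp = 0, Gamma_ppq = 0, Gamma_pqq = 21/205, Gamma_qpp = 0, Gamma_qpq = 0, Gamma_qqq = 0


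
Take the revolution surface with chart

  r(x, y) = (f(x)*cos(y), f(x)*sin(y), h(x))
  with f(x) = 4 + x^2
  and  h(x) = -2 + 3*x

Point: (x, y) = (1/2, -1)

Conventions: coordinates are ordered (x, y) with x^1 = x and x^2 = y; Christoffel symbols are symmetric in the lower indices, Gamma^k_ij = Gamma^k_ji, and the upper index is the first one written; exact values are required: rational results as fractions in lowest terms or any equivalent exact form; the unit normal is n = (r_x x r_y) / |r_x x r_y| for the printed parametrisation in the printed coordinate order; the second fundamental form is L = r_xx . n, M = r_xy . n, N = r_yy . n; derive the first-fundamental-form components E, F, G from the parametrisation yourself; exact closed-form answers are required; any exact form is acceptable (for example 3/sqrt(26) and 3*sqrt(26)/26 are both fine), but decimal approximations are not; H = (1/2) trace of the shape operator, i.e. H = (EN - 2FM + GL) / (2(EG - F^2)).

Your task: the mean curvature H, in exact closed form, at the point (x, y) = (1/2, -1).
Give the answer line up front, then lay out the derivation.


Answer: H = 9*sqrt(10)/1700

f = 17/4, f' = 1, f'' = 2, h' = 3, h'' = 0
E = 10, F = 0, G = 289/16; answer radicand W^2 = 10
unnormalised second-form numerators: l = -6, m = 0, n = 51/4; L = l/sqrt(10), and similarly M = m/sqrt(W^2), N = n/sqrt(W^2)
H = (E*n - 2*F*m + G*l) / (2*(EG - F^2)*sqrt(W^2)); E*n - 2*F*m + G*l = 153/8, EG - F^2 = 1445/8, so H = (9/170)/sqrt(10)


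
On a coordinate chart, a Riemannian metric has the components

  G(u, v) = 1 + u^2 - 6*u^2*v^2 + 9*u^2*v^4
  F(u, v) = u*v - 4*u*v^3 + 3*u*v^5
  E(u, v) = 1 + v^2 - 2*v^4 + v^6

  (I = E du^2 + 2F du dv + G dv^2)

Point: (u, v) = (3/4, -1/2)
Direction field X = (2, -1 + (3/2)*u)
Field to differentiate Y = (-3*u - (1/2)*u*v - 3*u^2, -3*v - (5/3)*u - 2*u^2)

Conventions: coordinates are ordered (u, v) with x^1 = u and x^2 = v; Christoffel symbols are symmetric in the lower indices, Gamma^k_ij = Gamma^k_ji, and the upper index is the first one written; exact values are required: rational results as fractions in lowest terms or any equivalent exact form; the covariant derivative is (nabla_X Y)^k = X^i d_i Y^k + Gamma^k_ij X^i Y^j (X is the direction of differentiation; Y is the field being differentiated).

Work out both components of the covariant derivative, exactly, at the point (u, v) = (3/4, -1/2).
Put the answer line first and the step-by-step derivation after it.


Answer: (nabla_X Y)^u = -275311/19264, (nabla_X Y)^v = -142111/14448

E = 73/64, F = -9/128, G = 265/256 at the point
E_u = 0, E_v = -3/16, F_u = -3/32, F_v = -51/64, G_u = 3/32, G_v = 27/32
EG - F^2 = 301/256;  g^inv = (256/301) * [[265/256, 9/128], [9/128, 73/64]]
first-kind symbols [ij,l] = (1/2)(d_i g_jl + d_j g_il - d_l g_ij): [uu,u] = E_u/2 = 0, [uu,v] = F_u - E_v/2 = 0, [uv,u] = E_v/2 = -3/32, [uv,v] = G_u/2 = 3/64, [vv,u] = F_v - G_u/2 = -27/32, [vv,v] = G_v/2 = 27/64
Gamma^u_ij = (G*[ij,u] - F*[ij,v])/(EG - F^2), Gamma^v_ij = (E*[ij,v] - F*[ij,u])/(EG - F^2)
Gamma_uuu = 0, Gamma_uuv = -24/301, Gamma_uvv = -216/301, Gamma_vuu = 0, Gamma_vuv = 12/301, Gamma_vvv = 108/301
X = (2, 1/8), Y = (-15/4, -7/8) at the point


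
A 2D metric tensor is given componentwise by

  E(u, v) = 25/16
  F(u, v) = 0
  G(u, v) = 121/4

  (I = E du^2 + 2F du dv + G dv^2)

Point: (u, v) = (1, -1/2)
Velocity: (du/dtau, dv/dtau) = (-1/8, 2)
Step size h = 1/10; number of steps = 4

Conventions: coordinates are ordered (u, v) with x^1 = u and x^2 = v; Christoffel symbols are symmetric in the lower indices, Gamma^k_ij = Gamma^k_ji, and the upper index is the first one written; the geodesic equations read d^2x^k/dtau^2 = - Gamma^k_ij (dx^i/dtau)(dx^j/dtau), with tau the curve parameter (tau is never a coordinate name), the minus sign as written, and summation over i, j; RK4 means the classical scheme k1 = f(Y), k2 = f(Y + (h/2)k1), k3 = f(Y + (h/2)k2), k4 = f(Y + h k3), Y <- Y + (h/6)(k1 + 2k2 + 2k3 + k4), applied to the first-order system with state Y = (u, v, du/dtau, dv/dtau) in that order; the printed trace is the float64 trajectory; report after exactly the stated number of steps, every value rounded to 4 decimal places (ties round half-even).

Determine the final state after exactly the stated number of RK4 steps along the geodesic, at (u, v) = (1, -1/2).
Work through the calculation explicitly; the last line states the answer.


f(Y) = (du/dtau, dv/dtau, -Gamma^u_ij Y'^i Y'^j, -Gamma^v_ij Y'^i Y'^j) with the Gammas evaluated at the stage position; h = 0.100000; intermediate values shown to 6 dp
step 0: u = 1.0000, v = -0.5000, du/dtau = -0.1250, dv/dtau = 2.0000
step 1:
  k1: at (u, v) = (1.000000, -0.500000), (du/dtau, dv/dtau) = (-0.125000, 2.000000); Gamma_uuu = 0.000000, Gamma_uuv = 0.000000, Gamma_uvv = 0.000000, Gamma_vuu = 0.000000, Gamma_vuv = 0.000000, Gamma_vvv = 0.000000; k1 = (-0.125000, 2.000000, 0.000000, 0.000000)
  k2: at (u, v) = (0.993750, -0.400000), (du/dtau, dv/dtau) = (-0.125000, 2.000000); Gamma_uuu = 0.000000, Gamma_uuv = 0.000000, Gamma_uvv = 0.000000, Gamma_vuu = 0.000000, Gamma_vuv = 0.000000, Gamma_vvv = 0.000000; k2 = (-0.125000, 2.000000, 0.000000, 0.000000)
  k3: at (u, v) = (0.993750, -0.400000), (du/dtau, dv/dtau) = (-0.125000, 2.000000); Gamma_uuu = 0.000000, Gamma_uuv = 0.000000, Gamma_uvv = 0.000000, Gamma_vuu = 0.000000, Gamma_vuv = 0.000000, Gamma_vvv = 0.000000; k3 = (-0.125000, 2.000000, 0.000000, 0.000000)
  k4: at (u, v) = (0.987500, -0.300000), (du/dtau, dv/dtau) = (-0.125000, 2.000000); Gamma_uuu = 0.000000, Gamma_uuv = 0.000000, Gamma_uvv = 0.000000, Gamma_vuu = 0.000000, Gamma_vuv = 0.000000, Gamma_vvv = 0.000000; k4 = (-0.125000, 2.000000, 0.000000, 0.000000)
  Y <- Y + (h/6)(k1 + 2k2 + 2k3 + k4): u = 0.9875, v = -0.3000, du/dtau = -0.1250, dv/dtau = 2.0000
step 2:
  k1: at (u, v) = (0.987500, -0.300000), (du/dtau, dv/dtau) = (-0.125000, 2.000000); Gamma_uuu = 0.000000, Gamma_uuv = 0.000000, Gamma_uvv = 0.000000, Gamma_vuu = 0.000000, Gamma_vuv = 0.000000, Gamma_vvv = 0.000000; k1 = (-0.125000, 2.000000, 0.000000, 0.000000)
  k2: at (u, v) = (0.981250, -0.200000), (du/dtau, dv/dtau) = (-0.125000, 2.000000); Gamma_uuu = 0.000000, Gamma_uuv = 0.000000, Gamma_uvv = 0.000000, Gamma_vuu = 0.000000, Gamma_vuv = 0.000000, Gamma_vvv = 0.000000; k2 = (-0.125000, 2.000000, 0.000000, 0.000000)
  k3: at (u, v) = (0.981250, -0.200000), (du/dtau, dv/dtau) = (-0.125000, 2.000000); Gamma_uuu = 0.000000, Gamma_uuv = 0.000000, Gamma_uvv = 0.000000, Gamma_vuu = 0.000000, Gamma_vuv = 0.000000, Gamma_vvv = 0.000000; k3 = (-0.125000, 2.000000, 0.000000, 0.000000)
  k4: at (u, v) = (0.975000, -0.100000), (du/dtau, dv/dtau) = (-0.125000, 2.000000); Gamma_uuu = 0.000000, Gamma_uuv = 0.000000, Gamma_uvv = 0.000000, Gamma_vuu = 0.000000, Gamma_vuv = 0.000000, Gamma_vvv = 0.000000; k4 = (-0.125000, 2.000000, 0.000000, 0.000000)
  Y <- Y + (h/6)(k1 + 2k2 + 2k3 + k4): u = 0.9750, v = -0.1000, du/dtau = -0.1250, dv/dtau = 2.0000
step 3:
  k1: at (u, v) = (0.975000, -0.100000), (du/dtau, dv/dtau) = (-0.125000, 2.000000); Gamma_uuu = 0.000000, Gamma_uuv = 0.000000, Gamma_uvv = 0.000000, Gamma_vuu = 0.000000, Gamma_vuv = 0.000000, Gamma_vvv = 0.000000; k1 = (-0.125000, 2.000000, 0.000000, 0.000000)
  k2: at (u, v) = (0.968750, 0.000000), (du/dtau, dv/dtau) = (-0.125000, 2.000000); Gamma_uuu = 0.000000, Gamma_uuv = 0.000000, Gamma_uvv = 0.000000, Gamma_vuu = 0.000000, Gamma_vuv = 0.000000, Gamma_vvv = 0.000000; k2 = (-0.125000, 2.000000, 0.000000, 0.000000)
  k3: at (u, v) = (0.968750, 0.000000), (du/dtau, dv/dtau) = (-0.125000, 2.000000); Gamma_uuu = 0.000000, Gamma_uuv = 0.000000, Gamma_uvv = 0.000000, Gamma_vuu = 0.000000, Gamma_vuv = 0.000000, Gamma_vvv = 0.000000; k3 = (-0.125000, 2.000000, 0.000000, 0.000000)
  k4: at (u, v) = (0.962500, 0.100000), (du/dtau, dv/dtau) = (-0.125000, 2.000000); Gamma_uuu = 0.000000, Gamma_uuv = 0.000000, Gamma_uvv = 0.000000, Gamma_vuu = 0.000000, Gamma_vuv = 0.000000, Gamma_vvv = 0.000000; k4 = (-0.125000, 2.000000, 0.000000, 0.000000)
  Y <- Y + (h/6)(k1 + 2k2 + 2k3 + k4): u = 0.9625, v = 0.1000, du/dtau = -0.1250, dv/dtau = 2.0000
step 4:
  k1: at (u, v) = (0.962500, 0.100000), (du/dtau, dv/dtau) = (-0.125000, 2.000000); Gamma_uuu = 0.000000, Gamma_uuv = 0.000000, Gamma_uvv = 0.000000, Gamma_vuu = 0.000000, Gamma_vuv = 0.000000, Gamma_vvv = 0.000000; k1 = (-0.125000, 2.000000, 0.000000, 0.000000)
  k2: at (u, v) = (0.956250, 0.200000), (du/dtau, dv/dtau) = (-0.125000, 2.000000); Gamma_uuu = 0.000000, Gamma_uuv = 0.000000, Gamma_uvv = 0.000000, Gamma_vuu = 0.000000, Gamma_vuv = 0.000000, Gamma_vvv = 0.000000; k2 = (-0.125000, 2.000000, 0.000000, 0.000000)
  k3: at (u, v) = (0.956250, 0.200000), (du/dtau, dv/dtau) = (-0.125000, 2.000000); Gamma_uuu = 0.000000, Gamma_uuv = 0.000000, Gamma_uvv = 0.000000, Gamma_vuu = 0.000000, Gamma_vuv = 0.000000, Gamma_vvv = 0.000000; k3 = (-0.125000, 2.000000, 0.000000, 0.000000)
  k4: at (u, v) = (0.950000, 0.300000), (du/dtau, dv/dtau) = (-0.125000, 2.000000); Gamma_uuu = 0.000000, Gamma_uuv = 0.000000, Gamma_uvv = 0.000000, Gamma_vuu = 0.000000, Gamma_vuv = 0.000000, Gamma_vvv = 0.000000; k4 = (-0.125000, 2.000000, 0.000000, 0.000000)
  Y <- Y + (h/6)(k1 + 2k2 + 2k3 + k4): u = 0.9500, v = 0.3000, du/dtau = -0.1250, dv/dtau = 2.0000

Answer: u = 0.9500, v = 0.3000, du/dtau = -0.1250, dv/dtau = 2.0000


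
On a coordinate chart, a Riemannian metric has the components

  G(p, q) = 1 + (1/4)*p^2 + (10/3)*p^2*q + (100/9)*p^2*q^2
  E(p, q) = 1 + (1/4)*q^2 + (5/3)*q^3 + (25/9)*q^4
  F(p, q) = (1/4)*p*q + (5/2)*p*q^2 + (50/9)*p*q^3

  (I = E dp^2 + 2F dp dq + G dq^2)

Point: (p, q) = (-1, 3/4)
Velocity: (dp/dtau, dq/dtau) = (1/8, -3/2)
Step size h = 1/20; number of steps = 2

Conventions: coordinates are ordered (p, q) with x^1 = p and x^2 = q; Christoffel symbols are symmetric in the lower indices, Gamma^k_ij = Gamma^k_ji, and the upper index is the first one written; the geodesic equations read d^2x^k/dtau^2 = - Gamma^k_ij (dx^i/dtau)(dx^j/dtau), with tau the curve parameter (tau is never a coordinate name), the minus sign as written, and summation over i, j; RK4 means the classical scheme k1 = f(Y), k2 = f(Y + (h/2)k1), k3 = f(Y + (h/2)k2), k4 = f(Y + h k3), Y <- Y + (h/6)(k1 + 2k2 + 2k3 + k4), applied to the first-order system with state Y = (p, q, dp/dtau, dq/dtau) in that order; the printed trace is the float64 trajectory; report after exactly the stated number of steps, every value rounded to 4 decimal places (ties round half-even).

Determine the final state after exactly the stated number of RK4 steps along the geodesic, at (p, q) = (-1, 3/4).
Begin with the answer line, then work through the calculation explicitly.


Answer: p = -0.9820, q = 0.5865, dp/dtau = 0.2439, dq/dtau = -1.8004

f(Y) = (dp/dtau, dq/dtau, -Gamma^p_ij Y'^i Y'^j, -Gamma^q_ij Y'^i Y'^j) with the Gammas evaluated at the stage position; h = 0.050000; intermediate values shown to 6 dp
step 0: p = -1.0000, q = 0.7500, dp/dtau = 0.1250, dq/dtau = -1.5000
step 1:
  k1: at (p, q) = (-1.000000, 0.750000), (dp/dtau, dq/dtau) = (0.125000, -1.500000); Gamma_ppp = 0.000000, Gamma_ppq = 0.335888, Gamma_pqq = -0.373209, Gamma_qpp = 0.000000, Gamma_qpq = -0.767744, Gamma_qqq = 0.853049; k1 = (0.125000, -1.500000, 0.965678, -2.207264)
  k2: at (p, q) = (-0.996875, 0.712500), (dp/dtau, dq/dtau) = (0.149142, -1.555182); Gamma_ppp = 0.000000, Gamma_ppq = 0.324282, Gamma_pqq = -0.374804, Gamma_qpp = 0.000000, Gamma_qpq = -0.772987, Gamma_qqq = 0.893417; k2 = (0.149142, -1.555182, 1.056927, -2.519386)
  k3: at (p, q) = (-0.996271, 0.711120), (dp/dtau, dq/dtau) = (0.151423, -1.562985); Gamma_ppp = 0.000000, Gamma_ppq = 0.324085, Gamma_pqq = -0.374949, Gamma_qpp = 0.000000, Gamma_qpq = -0.773364, Gamma_qqq = 0.894742; k3 = (0.151423, -1.562985, 1.069375, -2.551852)
  k4: at (p, q) = (-0.992429, 0.671851), (dp/dtau, dq/dtau) = (0.178469, -1.627593); Gamma_ppp = 0.000000, Gamma_ppq = 0.311324, Gamma_pqq = -0.375941, Gamma_qpp = 0.000000, Gamma_qpq = -0.777791, Gamma_qqq = 0.939224; k4 = (0.178469, -1.627593, 1.176752, -2.939915)
  Y <- Y + (h/6)(k1 + 2k2 + 2k3 + k4): p = -0.9925, q = 0.6720, dp/dtau = 0.1783, dq/dtau = -1.6274
step 2:
  k1: at (p, q) = (-0.992462, 0.671967), (dp/dtau, dq/dtau) = (0.178292, -1.627414); Gamma_ppp = 0.000000, Gamma_ppq = 0.311353, Gamma_pqq = -0.375935, Gamma_qpp = 0.000000, Gamma_qpq = -0.777771, Gamma_qqq = 0.939098; k1 = (0.178292, -1.627414, 1.176335, -2.938525)
  k2: at (p, q) = (-0.988004, 0.631282), (dp/dtau, dq/dtau) = (0.207700, -1.700877); Gamma_ppp = 0.000000, Gamma_ppq = 0.297388, Gamma_pqq = -0.376075, Gamma_qpp = 0.000000, Gamma_qpq = -0.780936, Gamma_qqq = 0.987567; k2 = (0.207700, -1.700877, 1.298096, -3.408780)
  k3: at (p, q) = (-0.987269, 0.629445), (dp/dtau, dq/dtau) = (0.210744, -1.712633); Gamma_ppp = 0.000000, Gamma_ppq = 0.296981, Gamma_pqq = -0.376165, Gamma_qpp = 0.000000, Gamma_qpq = -0.781264, Gamma_qqq = 0.989573; k3 = (0.210744, -1.712633, 1.317711, -3.466487)
  k4: at (p, q) = (-0.981924, 0.586336), (dp/dtau, dq/dtau) = (0.244178, -1.800738); Gamma_ppp = 0.000000, Gamma_ppq = 0.281254, Gamma_pqq = -0.375060, Gamma_qpp = 0.000000, Gamma_qpq = -0.782597, Gamma_qqq = 1.043615; k4 = (0.244178, -1.800738, 1.463527, -4.072303)
  Y <- Y + (h/6)(k1 + 2k2 + 2k3 + k4): p = -0.9820, q = 0.5865, dp/dtau = 0.2439, dq/dtau = -1.8004


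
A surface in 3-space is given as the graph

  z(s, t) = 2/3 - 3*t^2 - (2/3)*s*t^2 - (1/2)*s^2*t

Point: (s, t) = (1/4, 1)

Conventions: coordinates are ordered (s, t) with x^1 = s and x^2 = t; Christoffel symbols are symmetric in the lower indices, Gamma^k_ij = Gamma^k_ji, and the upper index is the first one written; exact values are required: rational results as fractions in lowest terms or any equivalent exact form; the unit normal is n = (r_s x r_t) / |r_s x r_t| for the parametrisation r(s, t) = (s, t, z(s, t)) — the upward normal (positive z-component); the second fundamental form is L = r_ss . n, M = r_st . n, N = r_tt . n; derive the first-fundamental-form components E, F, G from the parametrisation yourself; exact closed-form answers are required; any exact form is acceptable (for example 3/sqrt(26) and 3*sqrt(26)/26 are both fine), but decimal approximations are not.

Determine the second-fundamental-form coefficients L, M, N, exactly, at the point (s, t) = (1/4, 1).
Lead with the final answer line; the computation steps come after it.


Answer: L = -96*sqrt(390281)/390281, M = -152*sqrt(390281)/390281, N = -608*sqrt(390281)/390281

z_s = -11/12, z_t = -611/96, z_ss = -1, z_st = -19/12, z_tt = -19/3
E = 265/144, F = 6721/1152, G = 382537/9216; answer radicand W^2 = 390281/9216
unnormalised second-form numerators: l = -1, m = -19/12, n = -19/3; L = l/sqrt(390281/9216), and similarly M = m/sqrt(W^2), N = n/sqrt(W^2)


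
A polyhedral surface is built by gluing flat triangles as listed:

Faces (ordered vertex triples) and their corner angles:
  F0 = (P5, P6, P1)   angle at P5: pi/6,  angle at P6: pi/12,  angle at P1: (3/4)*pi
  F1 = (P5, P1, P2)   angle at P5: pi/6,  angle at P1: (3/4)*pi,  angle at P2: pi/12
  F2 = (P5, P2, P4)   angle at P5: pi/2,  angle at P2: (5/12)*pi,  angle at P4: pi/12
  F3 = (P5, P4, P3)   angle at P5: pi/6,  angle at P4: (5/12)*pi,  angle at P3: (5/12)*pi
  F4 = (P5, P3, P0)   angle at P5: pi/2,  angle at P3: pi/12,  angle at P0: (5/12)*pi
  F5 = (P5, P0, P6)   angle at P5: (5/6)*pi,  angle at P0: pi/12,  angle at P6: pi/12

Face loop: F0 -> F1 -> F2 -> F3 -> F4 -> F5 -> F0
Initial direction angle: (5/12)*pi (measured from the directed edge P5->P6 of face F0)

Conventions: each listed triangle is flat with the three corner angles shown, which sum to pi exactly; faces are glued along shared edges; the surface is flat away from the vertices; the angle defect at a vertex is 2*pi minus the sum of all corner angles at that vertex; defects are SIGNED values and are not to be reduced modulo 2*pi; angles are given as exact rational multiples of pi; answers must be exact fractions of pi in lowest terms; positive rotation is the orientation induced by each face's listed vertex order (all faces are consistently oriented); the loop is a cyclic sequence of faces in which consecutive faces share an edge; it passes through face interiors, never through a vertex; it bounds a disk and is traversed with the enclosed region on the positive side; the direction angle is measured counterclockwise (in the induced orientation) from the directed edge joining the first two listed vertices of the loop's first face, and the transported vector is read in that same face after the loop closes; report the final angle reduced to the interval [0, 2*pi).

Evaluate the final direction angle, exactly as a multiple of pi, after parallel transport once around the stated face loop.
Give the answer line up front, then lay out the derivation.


Answer: final direction angle = pi/12

enclosed vertex P5: corner angles sum to (7/3)*pi, defect = 2*pi - (7/3)*pi = -pi/3
final direction = starting direction + enclosed defect total, reduced mod 2*pi (induced orientation)
final angle = (5/12)*pi - pi/3 = pi/12 (mod 2*pi)
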